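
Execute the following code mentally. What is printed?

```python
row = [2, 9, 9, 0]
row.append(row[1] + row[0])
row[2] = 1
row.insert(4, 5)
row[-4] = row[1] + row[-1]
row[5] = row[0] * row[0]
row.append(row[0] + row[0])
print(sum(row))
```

append row[1]+row[0] = 9+2 = 11 → [2, 9, 9, 0, 11]
row[2] = 1 → [2, 9, 1, 0, 11]
insert 5 at 4 → [2, 9, 1, 0, 5, 11]
row[-4] = row[1]+row[-1] = 9+11 = 20 → [2, 9, 20, 0, 5, 11]
row[5] = row[0]*row[0] = 2*2 = 4 → [2, 9, 20, 0, 5, 4]
append row[0]+row[0] = 2+2 = 4 → [2, 9, 20, 0, 5, 4, 4]
sum = 44

44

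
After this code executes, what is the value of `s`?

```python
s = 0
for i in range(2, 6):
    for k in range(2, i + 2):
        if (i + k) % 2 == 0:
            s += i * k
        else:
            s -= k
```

i=2,k=2: even sum, s = 0+4 = 4
i=2,k=3: odd sum, s = 4-3 = 1
i=3,k=2: odd sum, s = 1-2 = -1
i=3,k=3: even sum, s = (-1)+9 = 8
i=3,k=4: odd sum, s = 8-4 = 4
i=4,k=2: even sum, s = 4+8 = 12
i=4,k=3: odd sum, s = 12-3 = 9
i=4,k=4: even sum, s = 9+16 = 25
i=4,k=5: odd sum, s = 25-5 = 20
i=5,k=2: odd sum, s = 20-2 = 18
i=5,k=3: even sum, s = 18+15 = 33
i=5,k=4: odd sum, s = 33-4 = 29
i=5,k=5: even sum, s = 29+25 = 54
i=5,k=6: odd sum, s = 54-6 = 48

48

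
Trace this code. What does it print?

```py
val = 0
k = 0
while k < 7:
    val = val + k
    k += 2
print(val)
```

12

k=0: val = 0+0 = 0
k=2: val = 0+2 = 2
k=4: val = 2+4 = 6
k=6: val = 6+6 = 12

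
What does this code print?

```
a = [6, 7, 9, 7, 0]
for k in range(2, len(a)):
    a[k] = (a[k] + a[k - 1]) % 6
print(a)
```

k=2: a[2] = (9+7)%6 = 4 → [6, 7, 4, 7, 0]
k=3: a[3] = (7+4)%6 = 5 → [6, 7, 4, 5, 0]
k=4: a[4] = (0+5)%6 = 5 → [6, 7, 4, 5, 5]

[6, 7, 4, 5, 5]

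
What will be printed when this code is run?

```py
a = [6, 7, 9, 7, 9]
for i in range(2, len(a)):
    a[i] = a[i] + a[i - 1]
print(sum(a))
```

84

i=2: a[2] = 9+7 = 16 → [6, 7, 16, 7, 9]
i=3: a[3] = 7+16 = 23 → [6, 7, 16, 23, 9]
i=4: a[4] = 9+23 = 32 → [6, 7, 16, 23, 32]
sum = 84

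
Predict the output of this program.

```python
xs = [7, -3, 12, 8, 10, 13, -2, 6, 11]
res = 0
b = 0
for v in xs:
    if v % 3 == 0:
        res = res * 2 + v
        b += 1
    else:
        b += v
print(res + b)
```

68

v=7: not %3==0; b=7
v=-3: %3==0, res = 0*2+(-3) = -3; b=8
v=12: %3==0, res = (-3)*2+12 = 6; b=9
v=8: not %3==0; b=17
v=10: not %3==0; b=27
v=13: not %3==0; b=40
v=-2: not %3==0; b=38
v=6: %3==0, res = 6*2+6 = 18; b=39
v=11: not %3==0; b=50
res+b = 18+50 = 68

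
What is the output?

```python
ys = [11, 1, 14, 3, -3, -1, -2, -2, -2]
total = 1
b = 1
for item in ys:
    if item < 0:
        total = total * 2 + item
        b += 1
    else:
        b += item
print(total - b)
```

-73

item=11: not <0; b=12
item=1: not <0; b=13
item=14: not <0; b=27
item=3: not <0; b=30
item=-3: <0, total = 1*2+(-3) = -1; b=31
item=-1: <0, total = (-1)*2+(-1) = -3; b=32
item=-2: <0, total = (-3)*2+(-2) = -8; b=33
item=-2: <0, total = (-8)*2+(-2) = -18; b=34
item=-2: <0, total = (-18)*2+(-2) = -38; b=35
total-b = (-38)-35 = -73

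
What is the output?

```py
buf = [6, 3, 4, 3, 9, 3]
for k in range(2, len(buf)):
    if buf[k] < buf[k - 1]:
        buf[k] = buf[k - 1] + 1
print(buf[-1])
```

k=2: 4>=3, unchanged → [6, 3, 4, 3, 9, 3]
k=3: 3<4, buf[3] = 4+1 = 5 → [6, 3, 4, 5, 9, 3]
k=4: 9>=5, unchanged → [6, 3, 4, 5, 9, 3]
k=5: 3<9, buf[5] = 9+1 = 10 → [6, 3, 4, 5, 9, 10]

10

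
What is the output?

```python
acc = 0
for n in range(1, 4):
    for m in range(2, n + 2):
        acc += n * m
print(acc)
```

39

n=1,m=2: acc = 0+2 = 2
n=2,m=2: acc = 2+4 = 6
n=2,m=3: acc = 6+6 = 12
n=3,m=2: acc = 12+6 = 18
n=3,m=3: acc = 18+9 = 27
n=3,m=4: acc = 27+12 = 39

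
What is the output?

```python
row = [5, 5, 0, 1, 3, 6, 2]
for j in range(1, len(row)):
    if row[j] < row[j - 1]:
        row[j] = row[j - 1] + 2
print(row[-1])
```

j=1: 5>=5, unchanged → [5, 5, 0, 1, 3, 6, 2]
j=2: 0<5, row[2] = 5+2 = 7 → [5, 5, 7, 1, 3, 6, 2]
j=3: 1<7, row[3] = 7+2 = 9 → [5, 5, 7, 9, 3, 6, 2]
j=4: 3<9, row[4] = 9+2 = 11 → [5, 5, 7, 9, 11, 6, 2]
j=5: 6<11, row[5] = 11+2 = 13 → [5, 5, 7, 9, 11, 13, 2]
j=6: 2<13, row[6] = 13+2 = 15 → [5, 5, 7, 9, 11, 13, 15]

15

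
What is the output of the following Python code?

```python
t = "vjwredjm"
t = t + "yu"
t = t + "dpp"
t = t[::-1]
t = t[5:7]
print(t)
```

+ 'yu' → 'vjwredjmyu'
+ 'dpp' → 'vjwredjmyudpp'
reverse → 'ppduymjderwjv'
slice [5:7] → 'mj'

mj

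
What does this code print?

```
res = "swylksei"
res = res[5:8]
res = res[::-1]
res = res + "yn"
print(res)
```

slice [5:8] → 'sei'
reverse → 'ies'
+ 'yn' → 'iesyn'

iesyn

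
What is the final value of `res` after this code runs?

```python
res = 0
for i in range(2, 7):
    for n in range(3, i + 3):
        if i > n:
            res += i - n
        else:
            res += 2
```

i=2,n=3: not 2>3, res = 0+2 = 2
i=2,n=4: not 2>4, res = 2+2 = 4
i=3,n=3: not 3>3, res = 4+2 = 6
i=3,n=4: not 3>4, res = 6+2 = 8
i=3,n=5: not 3>5, res = 8+2 = 10
i=4,n=3: 4>3, res = 10+1 = 11
i=4,n=4: not 4>4, res = 11+2 = 13
i=4,n=5: not 4>5, res = 13+2 = 15
i=4,n=6: not 4>6, res = 15+2 = 17
i=5,n=3: 5>3, res = 17+2 = 19
i=5,n=4: 5>4, res = 19+1 = 20
i=5,n=5: not 5>5, res = 20+2 = 22
i=5,n=6: not 5>6, res = 22+2 = 24
i=5,n=7: not 5>7, res = 24+2 = 26
i=6,n=3: 6>3, res = 26+3 = 29
i=6,n=4: 6>4, res = 29+2 = 31
i=6,n=5: 6>5, res = 31+1 = 32
i=6,n=6: not 6>6, res = 32+2 = 34
i=6,n=7: not 6>7, res = 34+2 = 36
i=6,n=8: not 6>8, res = 36+2 = 38

38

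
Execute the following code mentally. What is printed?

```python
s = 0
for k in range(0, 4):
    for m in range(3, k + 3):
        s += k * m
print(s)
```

k=1,m=3: s = 0+3 = 3
k=2,m=3: s = 3+6 = 9
k=2,m=4: s = 9+8 = 17
k=3,m=3: s = 17+9 = 26
k=3,m=4: s = 26+12 = 38
k=3,m=5: s = 38+15 = 53

53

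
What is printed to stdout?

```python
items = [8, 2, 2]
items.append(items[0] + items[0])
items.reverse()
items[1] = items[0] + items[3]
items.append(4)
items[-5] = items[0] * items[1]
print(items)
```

append items[0]+items[0] = 8+8 = 16 → [8, 2, 2, 16]
reverse → [16, 2, 2, 8]
items[1] = items[0]+items[3] = 16+8 = 24 → [16, 24, 2, 8]
append 4 → [16, 24, 2, 8, 4]
items[-5] = items[0]*items[1] = 16*24 = 384 → [384, 24, 2, 8, 4]

[384, 24, 2, 8, 4]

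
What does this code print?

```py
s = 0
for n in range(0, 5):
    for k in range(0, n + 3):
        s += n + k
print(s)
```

n=0,k=0: s = 0+0 = 0
n=0,k=1: s = 0+1 = 1
n=0,k=2: s = 1+2 = 3
n=1,k=0: s = 3+1 = 4
n=1,k=1: s = 4+2 = 6
n=1,k=2: s = 6+3 = 9
n=1,k=3: s = 9+4 = 13
n=2,k=0: s = 13+2 = 15
n=2,k=1: s = 15+3 = 18
n=2,k=2: s = 18+4 = 22
n=2,k=3: s = 22+5 = 27
n=2,k=4: s = 27+6 = 33
n=3,k=0: s = 33+3 = 36
n=3,k=1: s = 36+4 = 40
n=3,k=2: s = 40+5 = 45
n=3,k=3: s = 45+6 = 51
n=3,k=4: s = 51+7 = 58
n=3,k=5: s = 58+8 = 66
n=4,k=0: s = 66+4 = 70
n=4,k=1: s = 70+5 = 75
n=4,k=2: s = 75+6 = 81
n=4,k=3: s = 81+7 = 88
n=4,k=4: s = 88+8 = 96
n=4,k=5: s = 96+9 = 105
n=4,k=6: s = 105+10 = 115

115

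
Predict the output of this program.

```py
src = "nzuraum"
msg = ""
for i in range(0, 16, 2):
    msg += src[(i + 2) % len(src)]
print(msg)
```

i=0: add src[2]='u' → 'u'
i=2: add src[4]='a' → 'ua'
i=4: add src[6]='m' → 'uam'
i=6: add src[1]='z' → 'uamz'
i=8: add src[3]='r' → 'uamzr'
i=10: add src[5]='u' → 'uamzru'
i=12: add src[0]='n' → 'uamzrun'
i=14: add src[2]='u' → 'uamzrunu'

uamzrunu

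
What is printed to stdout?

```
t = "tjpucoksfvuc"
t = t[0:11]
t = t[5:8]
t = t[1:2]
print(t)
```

slice [0:11] → 'tjpucoksfvu'
slice [5:8] → 'oks'
slice [1:2] → 'k'

k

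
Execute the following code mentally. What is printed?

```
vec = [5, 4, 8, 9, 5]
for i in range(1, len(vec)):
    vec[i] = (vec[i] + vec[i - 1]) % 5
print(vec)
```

i=1: vec[1] = (4+5)%5 = 4 → [5, 4, 8, 9, 5]
i=2: vec[2] = (8+4)%5 = 2 → [5, 4, 2, 9, 5]
i=3: vec[3] = (9+2)%5 = 1 → [5, 4, 2, 1, 5]
i=4: vec[4] = (5+1)%5 = 1 → [5, 4, 2, 1, 1]

[5, 4, 2, 1, 1]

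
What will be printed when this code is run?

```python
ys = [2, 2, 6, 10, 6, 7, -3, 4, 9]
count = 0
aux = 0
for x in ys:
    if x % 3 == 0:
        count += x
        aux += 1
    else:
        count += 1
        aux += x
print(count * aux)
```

x=2: not %3==0, count = 0+1 = 1; aux=2
x=2: not %3==0, count = 1+1 = 2; aux=4
x=6: %3==0, count = 2+6 = 8; aux=5
x=10: not %3==0, count = 8+1 = 9; aux=15
x=6: %3==0, count = 9+6 = 15; aux=16
x=7: not %3==0, count = 15+1 = 16; aux=23
x=-3: %3==0, count = 16+(-3) = 13; aux=24
x=4: not %3==0, count = 13+1 = 14; aux=28
x=9: %3==0, count = 14+9 = 23; aux=29
count*aux = 23*29 = 667

667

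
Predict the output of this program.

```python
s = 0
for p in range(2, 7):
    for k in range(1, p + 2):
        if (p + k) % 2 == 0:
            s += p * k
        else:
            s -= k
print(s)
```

110

p=2,k=1: odd sum, s = 0-1 = -1
p=2,k=2: even sum, s = (-1)+4 = 3
p=2,k=3: odd sum, s = 3-3 = 0
p=3,k=1: even sum, s = 0+3 = 3
p=3,k=2: odd sum, s = 3-2 = 1
p=3,k=3: even sum, s = 1+9 = 10
p=3,k=4: odd sum, s = 10-4 = 6
p=4,k=1: odd sum, s = 6-1 = 5
p=4,k=2: even sum, s = 5+8 = 13
p=4,k=3: odd sum, s = 13-3 = 10
p=4,k=4: even sum, s = 10+16 = 26
p=4,k=5: odd sum, s = 26-5 = 21
p=5,k=1: even sum, s = 21+5 = 26
p=5,k=2: odd sum, s = 26-2 = 24
p=5,k=3: even sum, s = 24+15 = 39
p=5,k=4: odd sum, s = 39-4 = 35
p=5,k=5: even sum, s = 35+25 = 60
p=5,k=6: odd sum, s = 60-6 = 54
p=6,k=1: odd sum, s = 54-1 = 53
p=6,k=2: even sum, s = 53+12 = 65
p=6,k=3: odd sum, s = 65-3 = 62
p=6,k=4: even sum, s = 62+24 = 86
p=6,k=5: odd sum, s = 86-5 = 81
p=6,k=6: even sum, s = 81+36 = 117
p=6,k=7: odd sum, s = 117-7 = 110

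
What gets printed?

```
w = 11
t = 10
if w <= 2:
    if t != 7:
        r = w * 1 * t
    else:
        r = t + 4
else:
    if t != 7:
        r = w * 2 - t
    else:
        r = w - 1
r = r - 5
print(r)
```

7

w=11, t=10
w <= 2 is False; t != 7 is True
→ r = w * 2 - t = 12
r = 12-5 = 7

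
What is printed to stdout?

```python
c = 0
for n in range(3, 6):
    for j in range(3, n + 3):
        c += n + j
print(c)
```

n=3,j=3: c = 0+6 = 6
n=3,j=4: c = 6+7 = 13
n=3,j=5: c = 13+8 = 21
n=4,j=3: c = 21+7 = 28
n=4,j=4: c = 28+8 = 36
n=4,j=5: c = 36+9 = 45
n=4,j=6: c = 45+10 = 55
n=5,j=3: c = 55+8 = 63
n=5,j=4: c = 63+9 = 72
n=5,j=5: c = 72+10 = 82
n=5,j=6: c = 82+11 = 93
n=5,j=7: c = 93+12 = 105

105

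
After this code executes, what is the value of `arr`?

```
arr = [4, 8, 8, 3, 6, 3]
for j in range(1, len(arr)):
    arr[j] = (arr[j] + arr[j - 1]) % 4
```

j=1: arr[1] = (8+4)%4 = 0 → [4, 0, 8, 3, 6, 3]
j=2: arr[2] = (8+0)%4 = 0 → [4, 0, 0, 3, 6, 3]
j=3: arr[3] = (3+0)%4 = 3 → [4, 0, 0, 3, 6, 3]
j=4: arr[4] = (6+3)%4 = 1 → [4, 0, 0, 3, 1, 3]
j=5: arr[5] = (3+1)%4 = 0 → [4, 0, 0, 3, 1, 0]

[4, 0, 0, 3, 1, 0]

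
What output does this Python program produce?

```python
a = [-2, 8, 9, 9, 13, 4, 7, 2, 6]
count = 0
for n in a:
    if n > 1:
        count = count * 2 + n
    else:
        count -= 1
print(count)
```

1910

n=-2: not >1, count = 0-1 = -1
n=8: >1, count = (-1)*2+8 = 6
n=9: >1, count = 6*2+9 = 21
n=9: >1, count = 21*2+9 = 51
n=13: >1, count = 51*2+13 = 115
n=4: >1, count = 115*2+4 = 234
n=7: >1, count = 234*2+7 = 475
n=2: >1, count = 475*2+2 = 952
n=6: >1, count = 952*2+6 = 1910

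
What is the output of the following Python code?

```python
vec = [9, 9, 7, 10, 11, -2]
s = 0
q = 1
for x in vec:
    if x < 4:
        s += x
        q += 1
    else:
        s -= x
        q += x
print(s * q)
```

-2304

x=9: not <4, s = 0-9 = -9; q=10
x=9: not <4, s = (-9)-9 = -18; q=19
x=7: not <4, s = (-18)-7 = -25; q=26
x=10: not <4, s = (-25)-10 = -35; q=36
x=11: not <4, s = (-35)-11 = -46; q=47
x=-2: <4, s = (-46)+(-2) = -48; q=48
s*q = (-48)*48 = -2304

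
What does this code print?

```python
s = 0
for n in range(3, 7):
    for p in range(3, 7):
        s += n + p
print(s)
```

144

n=3,p=3: s = 0+6 = 6
n=3,p=4: s = 6+7 = 13
n=3,p=5: s = 13+8 = 21
n=3,p=6: s = 21+9 = 30
n=4,p=3: s = 30+7 = 37
n=4,p=4: s = 37+8 = 45
n=4,p=5: s = 45+9 = 54
n=4,p=6: s = 54+10 = 64
n=5,p=3: s = 64+8 = 72
n=5,p=4: s = 72+9 = 81
n=5,p=5: s = 81+10 = 91
n=5,p=6: s = 91+11 = 102
n=6,p=3: s = 102+9 = 111
n=6,p=4: s = 111+10 = 121
n=6,p=5: s = 121+11 = 132
n=6,p=6: s = 132+12 = 144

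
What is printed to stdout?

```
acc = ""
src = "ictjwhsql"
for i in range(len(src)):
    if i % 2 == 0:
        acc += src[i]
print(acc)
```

itwsl

i=0: add 'i' → 'i'
i=1: skip
i=2: add 't' → 'it'
i=3: skip
i=4: add 'w' → 'itw'
i=5: skip
i=6: add 's' → 'itws'
i=7: skip
i=8: add 'l' → 'itwsl'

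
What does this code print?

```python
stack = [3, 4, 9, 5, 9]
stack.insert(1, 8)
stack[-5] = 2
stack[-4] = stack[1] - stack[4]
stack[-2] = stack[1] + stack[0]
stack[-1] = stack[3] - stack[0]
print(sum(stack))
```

22

insert 8 at 1 → [3, 8, 4, 9, 5, 9]
stack[-5] = 2 → [3, 2, 4, 9, 5, 9]
stack[-4] = stack[1]-stack[4] = 2-5 = -3 → [3, 2, -3, 9, 5, 9]
stack[-2] = stack[1]+stack[0] = 2+3 = 5 → [3, 2, -3, 9, 5, 9]
stack[-1] = stack[3]-stack[0] = 9-3 = 6 → [3, 2, -3, 9, 5, 6]
sum = 22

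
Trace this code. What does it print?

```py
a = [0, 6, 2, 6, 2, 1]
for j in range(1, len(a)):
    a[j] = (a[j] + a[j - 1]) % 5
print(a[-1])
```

2

j=1: a[1] = (6+0)%5 = 1 → [0, 1, 2, 6, 2, 1]
j=2: a[2] = (2+1)%5 = 3 → [0, 1, 3, 6, 2, 1]
j=3: a[3] = (6+3)%5 = 4 → [0, 1, 3, 4, 2, 1]
j=4: a[4] = (2+4)%5 = 1 → [0, 1, 3, 4, 1, 1]
j=5: a[5] = (1+1)%5 = 2 → [0, 1, 3, 4, 1, 2]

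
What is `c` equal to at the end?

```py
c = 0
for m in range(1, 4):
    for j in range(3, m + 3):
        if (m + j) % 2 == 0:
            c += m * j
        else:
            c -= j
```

28

m=1,j=3: even sum, c = 0+3 = 3
m=2,j=3: odd sum, c = 3-3 = 0
m=2,j=4: even sum, c = 0+8 = 8
m=3,j=3: even sum, c = 8+9 = 17
m=3,j=4: odd sum, c = 17-4 = 13
m=3,j=5: even sum, c = 13+15 = 28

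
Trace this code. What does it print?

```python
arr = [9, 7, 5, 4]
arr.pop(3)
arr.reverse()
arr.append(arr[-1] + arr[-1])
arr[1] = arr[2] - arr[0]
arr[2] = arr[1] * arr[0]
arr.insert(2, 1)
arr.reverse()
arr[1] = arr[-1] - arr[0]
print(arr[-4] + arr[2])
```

pop(3) removes 4 → [9, 7, 5]
reverse → [5, 7, 9]
append arr[-1]+arr[-1] = 9+9 = 18 → [5, 7, 9, 18]
arr[1] = arr[2]-arr[0] = 9-5 = 4 → [5, 4, 9, 18]
arr[2] = arr[1]*arr[0] = 4*5 = 20 → [5, 4, 20, 18]
insert 1 at 2 → [5, 4, 1, 20, 18]
reverse → [18, 20, 1, 4, 5]
arr[1] = arr[-1]-arr[0] = 5-18 = -13 → [18, -13, 1, 4, 5]
arr[-4]+arr[2] = (-13)+1 = -12

-12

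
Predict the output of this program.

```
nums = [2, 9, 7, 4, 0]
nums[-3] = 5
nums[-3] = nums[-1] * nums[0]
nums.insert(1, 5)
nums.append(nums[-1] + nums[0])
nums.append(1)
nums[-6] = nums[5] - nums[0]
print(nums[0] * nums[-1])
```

nums[-3] = 5 → [2, 9, 5, 4, 0]
nums[-3] = nums[-1]*nums[0] = 0*2 = 0 → [2, 9, 0, 4, 0]
insert 5 at 1 → [2, 5, 9, 0, 4, 0]
append nums[-1]+nums[0] = 0+2 = 2 → [2, 5, 9, 0, 4, 0, 2]
append 1 → [2, 5, 9, 0, 4, 0, 2, 1]
nums[-6] = nums[5]-nums[0] = 0-2 = -2 → [2, 5, -2, 0, 4, 0, 2, 1]
nums[0]*nums[-1] = 2*1 = 2

2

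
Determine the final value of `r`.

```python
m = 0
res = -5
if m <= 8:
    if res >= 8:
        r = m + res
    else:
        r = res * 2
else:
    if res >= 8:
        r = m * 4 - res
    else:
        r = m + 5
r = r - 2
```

m=0, res=-5
m <= 8 is True; res >= 8 is False
→ r = res * 2 = -10
r = (-10)-2 = -12

-12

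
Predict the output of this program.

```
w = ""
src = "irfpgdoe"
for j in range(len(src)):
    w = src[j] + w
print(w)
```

eodgpfri

j=0: prepend 'i' → 'i'
j=1: prepend 'r' → 'ri'
j=2: prepend 'f' → 'fri'
j=3: prepend 'p' → 'pfri'
j=4: prepend 'g' → 'gpfri'
j=5: prepend 'd' → 'dgpfri'
j=6: prepend 'o' → 'odgpfri'
j=7: prepend 'e' → 'eodgpfri'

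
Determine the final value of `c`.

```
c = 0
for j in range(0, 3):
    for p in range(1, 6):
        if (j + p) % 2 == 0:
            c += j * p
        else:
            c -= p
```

-3

j=0,p=1: odd sum, c = 0-1 = -1
j=0,p=2: even sum, c = (-1)+0 = -1
j=0,p=3: odd sum, c = (-1)-3 = -4
j=0,p=4: even sum, c = (-4)+0 = -4
j=0,p=5: odd sum, c = (-4)-5 = -9
j=1,p=1: even sum, c = (-9)+1 = -8
j=1,p=2: odd sum, c = (-8)-2 = -10
j=1,p=3: even sum, c = (-10)+3 = -7
j=1,p=4: odd sum, c = (-7)-4 = -11
j=1,p=5: even sum, c = (-11)+5 = -6
j=2,p=1: odd sum, c = (-6)-1 = -7
j=2,p=2: even sum, c = (-7)+4 = -3
j=2,p=3: odd sum, c = (-3)-3 = -6
j=2,p=4: even sum, c = (-6)+8 = 2
j=2,p=5: odd sum, c = 2-5 = -3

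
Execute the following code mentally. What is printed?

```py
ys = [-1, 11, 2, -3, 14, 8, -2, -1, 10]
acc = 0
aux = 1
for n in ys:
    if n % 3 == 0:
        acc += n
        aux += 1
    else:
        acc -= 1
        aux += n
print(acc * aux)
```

-473

n=-1: not %3==0, acc = 0-1 = -1; aux=0
n=11: not %3==0, acc = (-1)-1 = -2; aux=11
n=2: not %3==0, acc = (-2)-1 = -3; aux=13
n=-3: %3==0, acc = (-3)+(-3) = -6; aux=14
n=14: not %3==0, acc = (-6)-1 = -7; aux=28
n=8: not %3==0, acc = (-7)-1 = -8; aux=36
n=-2: not %3==0, acc = (-8)-1 = -9; aux=34
n=-1: not %3==0, acc = (-9)-1 = -10; aux=33
n=10: not %3==0, acc = (-10)-1 = -11; aux=43
acc*aux = (-11)*43 = -473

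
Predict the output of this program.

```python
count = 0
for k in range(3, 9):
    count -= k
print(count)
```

-33

k=3: count = 0-3 = -3
k=4: count = (-3)-4 = -7
k=5: count = (-7)-5 = -12
k=6: count = (-12)-6 = -18
k=7: count = (-18)-7 = -25
k=8: count = (-25)-8 = -33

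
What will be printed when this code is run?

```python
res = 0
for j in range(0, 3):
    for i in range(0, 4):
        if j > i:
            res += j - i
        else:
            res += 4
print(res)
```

40

j=0,i=0: not 0>0, res = 0+4 = 4
j=0,i=1: not 0>1, res = 4+4 = 8
j=0,i=2: not 0>2, res = 8+4 = 12
j=0,i=3: not 0>3, res = 12+4 = 16
j=1,i=0: 1>0, res = 16+1 = 17
j=1,i=1: not 1>1, res = 17+4 = 21
j=1,i=2: not 1>2, res = 21+4 = 25
j=1,i=3: not 1>3, res = 25+4 = 29
j=2,i=0: 2>0, res = 29+2 = 31
j=2,i=1: 2>1, res = 31+1 = 32
j=2,i=2: not 2>2, res = 32+4 = 36
j=2,i=3: not 2>3, res = 36+4 = 40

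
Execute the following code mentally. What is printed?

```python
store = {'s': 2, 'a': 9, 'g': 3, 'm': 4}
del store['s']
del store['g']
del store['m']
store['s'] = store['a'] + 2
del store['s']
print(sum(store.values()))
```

del 's' → {'a': 9, 'g': 3, 'm': 4}
del 'g' → {'a': 9, 'm': 4}
del 'm' → {'a': 9}
store['s'] = store['a']+2 = 11 → {'a': 9, 's': 11}
del 's' → {'a': 9}
sum of values = 9

9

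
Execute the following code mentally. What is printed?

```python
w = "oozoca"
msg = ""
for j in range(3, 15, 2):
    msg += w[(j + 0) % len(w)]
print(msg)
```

oaooao

j=3: add w[3]='o' → 'o'
j=5: add w[5]='a' → 'oa'
j=7: add w[1]='o' → 'oao'
j=9: add w[3]='o' → 'oaoo'
j=11: add w[5]='a' → 'oaooa'
j=13: add w[1]='o' → 'oaooao'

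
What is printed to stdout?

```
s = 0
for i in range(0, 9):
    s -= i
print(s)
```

i=0: s = 0-0 = 0
i=1: s = 0-1 = -1
i=2: s = (-1)-2 = -3
i=3: s = (-3)-3 = -6
i=4: s = (-6)-4 = -10
i=5: s = (-10)-5 = -15
i=6: s = (-15)-6 = -21
i=7: s = (-21)-7 = -28
i=8: s = (-28)-8 = -36

-36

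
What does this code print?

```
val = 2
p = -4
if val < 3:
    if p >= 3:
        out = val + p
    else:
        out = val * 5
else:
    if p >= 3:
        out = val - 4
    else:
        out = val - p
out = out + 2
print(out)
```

val=2, p=-4
val < 3 is True; p >= 3 is False
→ out = val * 5 = 10
out = 10+2 = 12

12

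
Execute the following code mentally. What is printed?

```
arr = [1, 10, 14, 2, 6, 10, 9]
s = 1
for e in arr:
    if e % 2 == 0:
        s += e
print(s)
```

e=1: not even
e=10: even, s = 1+10 = 11
e=14: even, s = 11+14 = 25
e=2: even, s = 25+2 = 27
e=6: even, s = 27+6 = 33
e=10: even, s = 33+10 = 43
e=9: not even

43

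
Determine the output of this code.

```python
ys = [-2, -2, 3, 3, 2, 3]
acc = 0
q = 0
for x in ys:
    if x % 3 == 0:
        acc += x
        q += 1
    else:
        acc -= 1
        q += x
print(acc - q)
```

5

x=-2: not %3==0, acc = 0-1 = -1; q=-2
x=-2: not %3==0, acc = (-1)-1 = -2; q=-4
x=3: %3==0, acc = (-2)+3 = 1; q=-3
x=3: %3==0, acc = 1+3 = 4; q=-2
x=2: not %3==0, acc = 4-1 = 3; q=0
x=3: %3==0, acc = 3+3 = 6; q=1
acc-q = 6-1 = 5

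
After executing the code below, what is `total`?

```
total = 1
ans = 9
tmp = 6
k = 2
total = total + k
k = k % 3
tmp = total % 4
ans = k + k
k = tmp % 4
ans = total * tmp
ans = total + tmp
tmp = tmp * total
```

total = 1+2 = 3
k = 2%3 = 2
tmp = 3%4 = 3
ans = 2+2 = 4
k = 3%4 = 3
ans = 3*3 = 9
ans = 3+3 = 6
tmp = 3*3 = 9

3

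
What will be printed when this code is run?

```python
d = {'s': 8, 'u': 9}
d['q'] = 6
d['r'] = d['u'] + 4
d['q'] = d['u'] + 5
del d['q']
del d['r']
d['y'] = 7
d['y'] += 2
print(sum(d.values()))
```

26

d['q'] = 6 → {'s': 8, 'u': 9, 'q': 6}
d['r'] = d['u']+4 = 13 → {'s': 8, 'u': 9, 'q': 6, 'r': 13}
d['q'] = d['u']+5 = 14 → {'s': 8, 'u': 9, 'q': 14, 'r': 13}
del 'q' → {'s': 8, 'u': 9, 'r': 13}
del 'r' → {'s': 8, 'u': 9}
d['y'] = 7 → {'s': 8, 'u': 9, 'y': 7}
d['y'] = 7+2 = 9 → {'s': 8, 'u': 9, 'y': 9}
sum of values = 26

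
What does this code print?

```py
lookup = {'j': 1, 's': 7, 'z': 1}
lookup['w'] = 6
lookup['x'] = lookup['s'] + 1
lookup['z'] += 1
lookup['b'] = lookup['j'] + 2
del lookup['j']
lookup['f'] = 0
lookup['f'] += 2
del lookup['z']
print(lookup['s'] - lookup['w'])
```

1

lookup['w'] = 6 → {'j': 1, 's': 7, 'z': 1, 'w': 6}
lookup['x'] = lookup['s']+1 = 8 → {'j': 1, 's': 7, 'z': 1, 'w': 6, 'x': 8}
lookup['z'] = 1+1 = 2 → {'j': 1, 's': 7, 'z': 2, 'w': 6, 'x': 8}
lookup['b'] = lookup['j']+2 = 3 → {'j': 1, 's': 7, 'z': 2, 'w': 6, 'x': 8, 'b': 3}
del 'j' → {'s': 7, 'z': 2, 'w': 6, 'x': 8, 'b': 3}
lookup['f'] = 0 → {'s': 7, 'z': 2, 'w': 6, 'x': 8, 'b': 3, 'f': 0}
lookup['f'] = 0+2 = 2 → {'s': 7, 'z': 2, 'w': 6, 'x': 8, 'b': 3, 'f': 2}
del 'z' → {'s': 7, 'w': 6, 'x': 8, 'b': 3, 'f': 2}
lookup['s']-lookup['w'] = 7-6 = 1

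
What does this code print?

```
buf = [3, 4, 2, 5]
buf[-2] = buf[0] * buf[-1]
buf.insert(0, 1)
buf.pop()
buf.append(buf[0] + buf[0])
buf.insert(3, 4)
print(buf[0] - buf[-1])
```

-1

buf[-2] = buf[0]*buf[-1] = 3*5 = 15 → [3, 4, 15, 5]
insert 1 at 0 → [1, 3, 4, 15, 5]
pop() removes 5 → [1, 3, 4, 15]
append buf[0]+buf[0] = 1+1 = 2 → [1, 3, 4, 15, 2]
insert 4 at 3 → [1, 3, 4, 4, 15, 2]
buf[0]-buf[-1] = 1-2 = -1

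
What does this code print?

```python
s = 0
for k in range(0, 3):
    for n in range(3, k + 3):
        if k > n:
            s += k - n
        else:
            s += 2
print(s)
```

6

k=1,n=3: not 1>3, s = 0+2 = 2
k=2,n=3: not 2>3, s = 2+2 = 4
k=2,n=4: not 2>4, s = 4+2 = 6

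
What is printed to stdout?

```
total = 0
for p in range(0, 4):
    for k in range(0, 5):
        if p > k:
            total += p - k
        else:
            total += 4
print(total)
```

66

p=0,k=0: not 0>0, total = 0+4 = 4
p=0,k=1: not 0>1, total = 4+4 = 8
p=0,k=2: not 0>2, total = 8+4 = 12
p=0,k=3: not 0>3, total = 12+4 = 16
p=0,k=4: not 0>4, total = 16+4 = 20
p=1,k=0: 1>0, total = 20+1 = 21
p=1,k=1: not 1>1, total = 21+4 = 25
p=1,k=2: not 1>2, total = 25+4 = 29
p=1,k=3: not 1>3, total = 29+4 = 33
p=1,k=4: not 1>4, total = 33+4 = 37
p=2,k=0: 2>0, total = 37+2 = 39
p=2,k=1: 2>1, total = 39+1 = 40
p=2,k=2: not 2>2, total = 40+4 = 44
p=2,k=3: not 2>3, total = 44+4 = 48
p=2,k=4: not 2>4, total = 48+4 = 52
p=3,k=0: 3>0, total = 52+3 = 55
p=3,k=1: 3>1, total = 55+2 = 57
p=3,k=2: 3>2, total = 57+1 = 58
p=3,k=3: not 3>3, total = 58+4 = 62
p=3,k=4: not 3>4, total = 62+4 = 66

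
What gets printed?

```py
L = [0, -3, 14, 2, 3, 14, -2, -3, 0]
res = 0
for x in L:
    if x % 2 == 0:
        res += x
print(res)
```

28

x=0: even, res = 0+0 = 0
x=-3: not even
x=14: even, res = 0+14 = 14
x=2: even, res = 14+2 = 16
x=3: not even
x=14: even, res = 16+14 = 30
x=-2: even, res = 30+(-2) = 28
x=-3: not even
x=0: even, res = 28+0 = 28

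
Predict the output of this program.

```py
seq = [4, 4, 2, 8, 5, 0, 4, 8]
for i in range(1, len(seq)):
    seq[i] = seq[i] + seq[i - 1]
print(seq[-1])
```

35

i=1: seq[1] = 4+4 = 8 → [4, 8, 2, 8, 5, 0, 4, 8]
i=2: seq[2] = 2+8 = 10 → [4, 8, 10, 8, 5, 0, 4, 8]
i=3: seq[3] = 8+10 = 18 → [4, 8, 10, 18, 5, 0, 4, 8]
i=4: seq[4] = 5+18 = 23 → [4, 8, 10, 18, 23, 0, 4, 8]
i=5: seq[5] = 0+23 = 23 → [4, 8, 10, 18, 23, 23, 4, 8]
i=6: seq[6] = 4+23 = 27 → [4, 8, 10, 18, 23, 23, 27, 8]
i=7: seq[7] = 8+27 = 35 → [4, 8, 10, 18, 23, 23, 27, 35]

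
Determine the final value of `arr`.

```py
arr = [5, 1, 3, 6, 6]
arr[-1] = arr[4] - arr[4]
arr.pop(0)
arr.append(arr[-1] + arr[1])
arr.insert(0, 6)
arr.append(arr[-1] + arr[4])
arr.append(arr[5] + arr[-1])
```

[6, 1, 3, 6, 0, 3, 3, 6]

arr[-1] = arr[4]-arr[4] = 6-6 = 0 → [5, 1, 3, 6, 0]
pop(0) removes 5 → [1, 3, 6, 0]
append arr[-1]+arr[1] = 0+3 = 3 → [1, 3, 6, 0, 3]
insert 6 at 0 → [6, 1, 3, 6, 0, 3]
append arr[-1]+arr[4] = 3+0 = 3 → [6, 1, 3, 6, 0, 3, 3]
append arr[5]+arr[-1] = 3+3 = 6 → [6, 1, 3, 6, 0, 3, 3, 6]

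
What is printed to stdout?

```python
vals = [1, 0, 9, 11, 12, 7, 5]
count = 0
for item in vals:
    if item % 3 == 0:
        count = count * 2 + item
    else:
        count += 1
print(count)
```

item=1: not %3==0, count = 0+1 = 1
item=0: %3==0, count = 1*2+0 = 2
item=9: %3==0, count = 2*2+9 = 13
item=11: not %3==0, count = 13+1 = 14
item=12: %3==0, count = 14*2+12 = 40
item=7: not %3==0, count = 40+1 = 41
item=5: not %3==0, count = 41+1 = 42

42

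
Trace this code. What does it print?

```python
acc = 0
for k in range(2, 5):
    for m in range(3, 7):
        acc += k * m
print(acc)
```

k=2,m=3: acc = 0+6 = 6
k=2,m=4: acc = 6+8 = 14
k=2,m=5: acc = 14+10 = 24
k=2,m=6: acc = 24+12 = 36
k=3,m=3: acc = 36+9 = 45
k=3,m=4: acc = 45+12 = 57
k=3,m=5: acc = 57+15 = 72
k=3,m=6: acc = 72+18 = 90
k=4,m=3: acc = 90+12 = 102
k=4,m=4: acc = 102+16 = 118
k=4,m=5: acc = 118+20 = 138
k=4,m=6: acc = 138+24 = 162

162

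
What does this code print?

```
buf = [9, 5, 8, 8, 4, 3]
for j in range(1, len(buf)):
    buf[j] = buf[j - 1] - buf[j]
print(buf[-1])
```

-19

j=1: buf[1] = 9-5 = 4 → [9, 4, 8, 8, 4, 3]
j=2: buf[2] = 4-8 = -4 → [9, 4, -4, 8, 4, 3]
j=3: buf[3] = (-4)-8 = -12 → [9, 4, -4, -12, 4, 3]
j=4: buf[4] = (-12)-4 = -16 → [9, 4, -4, -12, -16, 3]
j=5: buf[5] = (-16)-3 = -19 → [9, 4, -4, -12, -16, -19]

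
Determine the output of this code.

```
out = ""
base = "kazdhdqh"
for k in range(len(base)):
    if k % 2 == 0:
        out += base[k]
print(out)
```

k=0: add 'k' → 'k'
k=1: skip
k=2: add 'z' → 'kz'
k=3: skip
k=4: add 'h' → 'kzh'
k=5: skip
k=6: add 'q' → 'kzhq'
k=7: skip

kzhq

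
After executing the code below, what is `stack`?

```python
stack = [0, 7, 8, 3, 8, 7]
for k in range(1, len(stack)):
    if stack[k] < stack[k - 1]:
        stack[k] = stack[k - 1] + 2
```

k=1: 7>=0, unchanged → [0, 7, 8, 3, 8, 7]
k=2: 8>=7, unchanged → [0, 7, 8, 3, 8, 7]
k=3: 3<8, stack[3] = 8+2 = 10 → [0, 7, 8, 10, 8, 7]
k=4: 8<10, stack[4] = 10+2 = 12 → [0, 7, 8, 10, 12, 7]
k=5: 7<12, stack[5] = 12+2 = 14 → [0, 7, 8, 10, 12, 14]

[0, 7, 8, 10, 12, 14]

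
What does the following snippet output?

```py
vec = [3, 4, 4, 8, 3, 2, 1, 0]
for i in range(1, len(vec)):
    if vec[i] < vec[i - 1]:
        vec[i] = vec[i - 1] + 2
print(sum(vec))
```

71

i=1: 4>=3, unchanged → [3, 4, 4, 8, 3, 2, 1, 0]
i=2: 4>=4, unchanged → [3, 4, 4, 8, 3, 2, 1, 0]
i=3: 8>=4, unchanged → [3, 4, 4, 8, 3, 2, 1, 0]
i=4: 3<8, vec[4] = 8+2 = 10 → [3, 4, 4, 8, 10, 2, 1, 0]
i=5: 2<10, vec[5] = 10+2 = 12 → [3, 4, 4, 8, 10, 12, 1, 0]
i=6: 1<12, vec[6] = 12+2 = 14 → [3, 4, 4, 8, 10, 12, 14, 0]
i=7: 0<14, vec[7] = 14+2 = 16 → [3, 4, 4, 8, 10, 12, 14, 16]
sum = 71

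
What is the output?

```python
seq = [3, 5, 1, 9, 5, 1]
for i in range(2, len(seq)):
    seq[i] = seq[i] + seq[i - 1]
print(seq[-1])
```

21

i=2: seq[2] = 1+5 = 6 → [3, 5, 6, 9, 5, 1]
i=3: seq[3] = 9+6 = 15 → [3, 5, 6, 15, 5, 1]
i=4: seq[4] = 5+15 = 20 → [3, 5, 6, 15, 20, 1]
i=5: seq[5] = 1+20 = 21 → [3, 5, 6, 15, 20, 21]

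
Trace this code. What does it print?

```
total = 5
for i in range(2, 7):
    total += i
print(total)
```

i=2: total = 5+2 = 7
i=3: total = 7+3 = 10
i=4: total = 10+4 = 14
i=5: total = 14+5 = 19
i=6: total = 19+6 = 25

25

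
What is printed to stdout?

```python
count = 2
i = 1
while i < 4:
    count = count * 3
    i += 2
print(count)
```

i=1: count = 2*3 = 6
i=3: count = 6*3 = 18

18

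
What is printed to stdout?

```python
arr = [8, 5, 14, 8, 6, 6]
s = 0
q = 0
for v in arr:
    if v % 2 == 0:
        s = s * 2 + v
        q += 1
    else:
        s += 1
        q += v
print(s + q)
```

316

v=8: even, s = 0*2+8 = 8; q=1
v=5: not even, s = 8+1 = 9; q=6
v=14: even, s = 9*2+14 = 32; q=7
v=8: even, s = 32*2+8 = 72; q=8
v=6: even, s = 72*2+6 = 150; q=9
v=6: even, s = 150*2+6 = 306; q=10
s+q = 306+10 = 316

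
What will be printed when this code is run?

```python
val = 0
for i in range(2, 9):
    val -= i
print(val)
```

i=2: val = 0-2 = -2
i=3: val = (-2)-3 = -5
i=4: val = (-5)-4 = -9
i=5: val = (-9)-5 = -14
i=6: val = (-14)-6 = -20
i=7: val = (-20)-7 = -27
i=8: val = (-27)-8 = -35

-35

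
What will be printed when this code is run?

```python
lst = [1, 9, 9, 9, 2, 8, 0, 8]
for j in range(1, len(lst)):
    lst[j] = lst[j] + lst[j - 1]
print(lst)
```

[1, 10, 19, 28, 30, 38, 38, 46]

j=1: lst[1] = 9+1 = 10 → [1, 10, 9, 9, 2, 8, 0, 8]
j=2: lst[2] = 9+10 = 19 → [1, 10, 19, 9, 2, 8, 0, 8]
j=3: lst[3] = 9+19 = 28 → [1, 10, 19, 28, 2, 8, 0, 8]
j=4: lst[4] = 2+28 = 30 → [1, 10, 19, 28, 30, 8, 0, 8]
j=5: lst[5] = 8+30 = 38 → [1, 10, 19, 28, 30, 38, 0, 8]
j=6: lst[6] = 0+38 = 38 → [1, 10, 19, 28, 30, 38, 38, 8]
j=7: lst[7] = 8+38 = 46 → [1, 10, 19, 28, 30, 38, 38, 46]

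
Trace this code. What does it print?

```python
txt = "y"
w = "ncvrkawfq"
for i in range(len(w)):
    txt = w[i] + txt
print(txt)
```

qfwakrvcny

i=0: prepend 'n' → 'ny'
i=1: prepend 'c' → 'cny'
i=2: prepend 'v' → 'vcny'
i=3: prepend 'r' → 'rvcny'
i=4: prepend 'k' → 'krvcny'
i=5: prepend 'a' → 'akrvcny'
i=6: prepend 'w' → 'wakrvcny'
i=7: prepend 'f' → 'fwakrvcny'
i=8: prepend 'q' → 'qfwakrvcny'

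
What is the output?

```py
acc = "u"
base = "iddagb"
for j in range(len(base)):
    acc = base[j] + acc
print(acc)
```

j=0: prepend 'i' → 'iu'
j=1: prepend 'd' → 'diu'
j=2: prepend 'd' → 'ddiu'
j=3: prepend 'a' → 'addiu'
j=4: prepend 'g' → 'gaddiu'
j=5: prepend 'b' → 'bgaddiu'

bgaddiu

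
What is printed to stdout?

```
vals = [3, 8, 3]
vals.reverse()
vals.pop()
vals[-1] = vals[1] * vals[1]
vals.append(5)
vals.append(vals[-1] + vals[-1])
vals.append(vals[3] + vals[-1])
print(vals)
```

reverse → [3, 8, 3]
pop() removes 3 → [3, 8]
vals[-1] = vals[1]*vals[1] = 8*8 = 64 → [3, 64]
append 5 → [3, 64, 5]
append vals[-1]+vals[-1] = 5+5 = 10 → [3, 64, 5, 10]
append vals[3]+vals[-1] = 10+10 = 20 → [3, 64, 5, 10, 20]

[3, 64, 5, 10, 20]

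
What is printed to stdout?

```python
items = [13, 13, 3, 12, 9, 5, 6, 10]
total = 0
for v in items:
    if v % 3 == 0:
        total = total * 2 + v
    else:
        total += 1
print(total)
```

131

v=13: not %3==0, total = 0+1 = 1
v=13: not %3==0, total = 1+1 = 2
v=3: %3==0, total = 2*2+3 = 7
v=12: %3==0, total = 7*2+12 = 26
v=9: %3==0, total = 26*2+9 = 61
v=5: not %3==0, total = 61+1 = 62
v=6: %3==0, total = 62*2+6 = 130
v=10: not %3==0, total = 130+1 = 131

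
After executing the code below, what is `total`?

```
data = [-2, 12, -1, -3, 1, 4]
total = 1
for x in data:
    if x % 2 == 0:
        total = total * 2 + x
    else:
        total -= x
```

34

x=-2: even, total = 1*2+(-2) = 0
x=12: even, total = 0*2+12 = 12
x=-1: not even, total = 12-(-1) = 13
x=-3: not even, total = 13-(-3) = 16
x=1: not even, total = 16-1 = 15
x=4: even, total = 15*2+4 = 34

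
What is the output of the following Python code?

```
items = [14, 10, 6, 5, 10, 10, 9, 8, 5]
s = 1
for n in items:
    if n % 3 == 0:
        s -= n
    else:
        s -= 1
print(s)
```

n=14: not %3==0, s = 1-1 = 0
n=10: not %3==0, s = 0-1 = -1
n=6: %3==0, s = (-1)-6 = -7
n=5: not %3==0, s = (-7)-1 = -8
n=10: not %3==0, s = (-8)-1 = -9
n=10: not %3==0, s = (-9)-1 = -10
n=9: %3==0, s = (-10)-9 = -19
n=8: not %3==0, s = (-19)-1 = -20
n=5: not %3==0, s = (-20)-1 = -21

-21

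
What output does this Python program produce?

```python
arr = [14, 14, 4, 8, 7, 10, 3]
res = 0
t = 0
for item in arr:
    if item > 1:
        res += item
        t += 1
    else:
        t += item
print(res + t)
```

item=14: >1, res = 0+14 = 14; t=1
item=14: >1, res = 14+14 = 28; t=2
item=4: >1, res = 28+4 = 32; t=3
item=8: >1, res = 32+8 = 40; t=4
item=7: >1, res = 40+7 = 47; t=5
item=10: >1, res = 47+10 = 57; t=6
item=3: >1, res = 57+3 = 60; t=7
res+t = 60+7 = 67

67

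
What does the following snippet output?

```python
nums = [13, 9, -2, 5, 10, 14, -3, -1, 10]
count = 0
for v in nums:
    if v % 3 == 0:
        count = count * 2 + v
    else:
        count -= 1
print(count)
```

1

v=13: not %3==0, count = 0-1 = -1
v=9: %3==0, count = (-1)*2+9 = 7
v=-2: not %3==0, count = 7-1 = 6
v=5: not %3==0, count = 6-1 = 5
v=10: not %3==0, count = 5-1 = 4
v=14: not %3==0, count = 4-1 = 3
v=-3: %3==0, count = 3*2+(-3) = 3
v=-1: not %3==0, count = 3-1 = 2
v=10: not %3==0, count = 2-1 = 1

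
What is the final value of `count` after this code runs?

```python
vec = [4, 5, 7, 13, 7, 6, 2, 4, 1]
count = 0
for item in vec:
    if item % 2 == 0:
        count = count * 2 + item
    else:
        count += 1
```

item=4: even, count = 0*2+4 = 4
item=5: not even, count = 4+1 = 5
item=7: not even, count = 5+1 = 6
item=13: not even, count = 6+1 = 7
item=7: not even, count = 7+1 = 8
item=6: even, count = 8*2+6 = 22
item=2: even, count = 22*2+2 = 46
item=4: even, count = 46*2+4 = 96
item=1: not even, count = 96+1 = 97

97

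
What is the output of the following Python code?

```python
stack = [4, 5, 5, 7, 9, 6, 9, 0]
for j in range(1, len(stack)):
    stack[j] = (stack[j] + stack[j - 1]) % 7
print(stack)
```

[4, 2, 0, 0, 2, 1, 3, 3]

j=1: stack[1] = (5+4)%7 = 2 → [4, 2, 5, 7, 9, 6, 9, 0]
j=2: stack[2] = (5+2)%7 = 0 → [4, 2, 0, 7, 9, 6, 9, 0]
j=3: stack[3] = (7+0)%7 = 0 → [4, 2, 0, 0, 9, 6, 9, 0]
j=4: stack[4] = (9+0)%7 = 2 → [4, 2, 0, 0, 2, 6, 9, 0]
j=5: stack[5] = (6+2)%7 = 1 → [4, 2, 0, 0, 2, 1, 9, 0]
j=6: stack[6] = (9+1)%7 = 3 → [4, 2, 0, 0, 2, 1, 3, 0]
j=7: stack[7] = (0+3)%7 = 3 → [4, 2, 0, 0, 2, 1, 3, 3]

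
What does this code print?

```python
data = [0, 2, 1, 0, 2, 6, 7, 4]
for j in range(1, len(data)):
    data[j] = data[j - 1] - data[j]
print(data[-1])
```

-22

j=1: data[1] = 0-2 = -2 → [0, -2, 1, 0, 2, 6, 7, 4]
j=2: data[2] = (-2)-1 = -3 → [0, -2, -3, 0, 2, 6, 7, 4]
j=3: data[3] = (-3)-0 = -3 → [0, -2, -3, -3, 2, 6, 7, 4]
j=4: data[4] = (-3)-2 = -5 → [0, -2, -3, -3, -5, 6, 7, 4]
j=5: data[5] = (-5)-6 = -11 → [0, -2, -3, -3, -5, -11, 7, 4]
j=6: data[6] = (-11)-7 = -18 → [0, -2, -3, -3, -5, -11, -18, 4]
j=7: data[7] = (-18)-4 = -22 → [0, -2, -3, -3, -5, -11, -18, -22]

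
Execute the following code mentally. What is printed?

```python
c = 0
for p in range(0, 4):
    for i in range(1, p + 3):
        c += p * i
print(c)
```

p=0,i=1: c = 0+0 = 0
p=0,i=2: c = 0+0 = 0
p=1,i=1: c = 0+1 = 1
p=1,i=2: c = 1+2 = 3
p=1,i=3: c = 3+3 = 6
p=2,i=1: c = 6+2 = 8
p=2,i=2: c = 8+4 = 12
p=2,i=3: c = 12+6 = 18
p=2,i=4: c = 18+8 = 26
p=3,i=1: c = 26+3 = 29
p=3,i=2: c = 29+6 = 35
p=3,i=3: c = 35+9 = 44
p=3,i=4: c = 44+12 = 56
p=3,i=5: c = 56+15 = 71

71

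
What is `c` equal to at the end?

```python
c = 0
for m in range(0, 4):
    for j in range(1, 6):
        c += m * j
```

m=0,j=1: c = 0+0 = 0
m=0,j=2: c = 0+0 = 0
m=0,j=3: c = 0+0 = 0
m=0,j=4: c = 0+0 = 0
m=0,j=5: c = 0+0 = 0
m=1,j=1: c = 0+1 = 1
m=1,j=2: c = 1+2 = 3
m=1,j=3: c = 3+3 = 6
m=1,j=4: c = 6+4 = 10
m=1,j=5: c = 10+5 = 15
m=2,j=1: c = 15+2 = 17
m=2,j=2: c = 17+4 = 21
m=2,j=3: c = 21+6 = 27
m=2,j=4: c = 27+8 = 35
m=2,j=5: c = 35+10 = 45
m=3,j=1: c = 45+3 = 48
m=3,j=2: c = 48+6 = 54
m=3,j=3: c = 54+9 = 63
m=3,j=4: c = 63+12 = 75
m=3,j=5: c = 75+15 = 90

90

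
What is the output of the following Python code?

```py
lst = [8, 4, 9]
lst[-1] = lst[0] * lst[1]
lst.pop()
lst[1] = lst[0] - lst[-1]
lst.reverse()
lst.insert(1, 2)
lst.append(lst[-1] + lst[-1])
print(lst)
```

[4, 2, 8, 16]

lst[-1] = lst[0]*lst[1] = 8*4 = 32 → [8, 4, 32]
pop() removes 32 → [8, 4]
lst[1] = lst[0]-lst[-1] = 8-4 = 4 → [8, 4]
reverse → [4, 8]
insert 2 at 1 → [4, 2, 8]
append lst[-1]+lst[-1] = 8+8 = 16 → [4, 2, 8, 16]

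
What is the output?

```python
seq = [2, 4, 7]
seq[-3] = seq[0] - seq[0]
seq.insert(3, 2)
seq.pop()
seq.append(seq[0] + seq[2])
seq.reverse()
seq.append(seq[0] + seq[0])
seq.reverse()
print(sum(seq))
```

seq[-3] = seq[0]-seq[0] = 2-2 = 0 → [0, 4, 7]
insert 2 at 3 → [0, 4, 7, 2]
pop() removes 2 → [0, 4, 7]
append seq[0]+seq[2] = 0+7 = 7 → [0, 4, 7, 7]
reverse → [7, 7, 4, 0]
append seq[0]+seq[0] = 7+7 = 14 → [7, 7, 4, 0, 14]
reverse → [14, 0, 4, 7, 7]
sum = 32

32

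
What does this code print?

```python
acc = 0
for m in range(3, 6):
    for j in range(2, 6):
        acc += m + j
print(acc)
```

90

m=3,j=2: acc = 0+5 = 5
m=3,j=3: acc = 5+6 = 11
m=3,j=4: acc = 11+7 = 18
m=3,j=5: acc = 18+8 = 26
m=4,j=2: acc = 26+6 = 32
m=4,j=3: acc = 32+7 = 39
m=4,j=4: acc = 39+8 = 47
m=4,j=5: acc = 47+9 = 56
m=5,j=2: acc = 56+7 = 63
m=5,j=3: acc = 63+8 = 71
m=5,j=4: acc = 71+9 = 80
m=5,j=5: acc = 80+10 = 90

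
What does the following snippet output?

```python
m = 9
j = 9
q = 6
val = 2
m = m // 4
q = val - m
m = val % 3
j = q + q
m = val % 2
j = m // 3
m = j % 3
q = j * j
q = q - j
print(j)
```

m = 9//4 = 2
q = 2-2 = 0
m = 2%3 = 2
j = 0+0 = 0
m = 2%2 = 0
j = 0//3 = 0
m = 0%3 = 0
q = 0*0 = 0
q = 0-0 = 0

0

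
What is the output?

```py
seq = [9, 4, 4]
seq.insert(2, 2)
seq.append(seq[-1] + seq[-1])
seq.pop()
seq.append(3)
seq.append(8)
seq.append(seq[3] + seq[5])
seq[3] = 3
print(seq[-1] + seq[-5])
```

14

insert 2 at 2 → [9, 4, 2, 4]
append seq[-1]+seq[-1] = 4+4 = 8 → [9, 4, 2, 4, 8]
pop() removes 8 → [9, 4, 2, 4]
append 3 → [9, 4, 2, 4, 3]
append 8 → [9, 4, 2, 4, 3, 8]
append seq[3]+seq[5] = 4+8 = 12 → [9, 4, 2, 4, 3, 8, 12]
seq[3] = 3 → [9, 4, 2, 3, 3, 8, 12]
seq[-1]+seq[-5] = 12+2 = 14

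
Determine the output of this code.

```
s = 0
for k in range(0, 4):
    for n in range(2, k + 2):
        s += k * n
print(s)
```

39

k=1,n=2: s = 0+2 = 2
k=2,n=2: s = 2+4 = 6
k=2,n=3: s = 6+6 = 12
k=3,n=2: s = 12+6 = 18
k=3,n=3: s = 18+9 = 27
k=3,n=4: s = 27+12 = 39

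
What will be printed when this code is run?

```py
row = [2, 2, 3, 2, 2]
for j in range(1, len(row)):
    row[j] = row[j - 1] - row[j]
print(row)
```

j=1: row[1] = 2-2 = 0 → [2, 0, 3, 2, 2]
j=2: row[2] = 0-3 = -3 → [2, 0, -3, 2, 2]
j=3: row[3] = (-3)-2 = -5 → [2, 0, -3, -5, 2]
j=4: row[4] = (-5)-2 = -7 → [2, 0, -3, -5, -7]

[2, 0, -3, -5, -7]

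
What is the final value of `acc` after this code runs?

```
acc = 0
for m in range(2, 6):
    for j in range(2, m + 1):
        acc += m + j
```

70

m=2,j=2: acc = 0+4 = 4
m=3,j=2: acc = 4+5 = 9
m=3,j=3: acc = 9+6 = 15
m=4,j=2: acc = 15+6 = 21
m=4,j=3: acc = 21+7 = 28
m=4,j=4: acc = 28+8 = 36
m=5,j=2: acc = 36+7 = 43
m=5,j=3: acc = 43+8 = 51
m=5,j=4: acc = 51+9 = 60
m=5,j=5: acc = 60+10 = 70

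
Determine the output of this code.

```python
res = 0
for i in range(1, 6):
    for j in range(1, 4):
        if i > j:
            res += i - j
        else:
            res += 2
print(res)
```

31

i=1,j=1: not 1>1, res = 0+2 = 2
i=1,j=2: not 1>2, res = 2+2 = 4
i=1,j=3: not 1>3, res = 4+2 = 6
i=2,j=1: 2>1, res = 6+1 = 7
i=2,j=2: not 2>2, res = 7+2 = 9
i=2,j=3: not 2>3, res = 9+2 = 11
i=3,j=1: 3>1, res = 11+2 = 13
i=3,j=2: 3>2, res = 13+1 = 14
i=3,j=3: not 3>3, res = 14+2 = 16
i=4,j=1: 4>1, res = 16+3 = 19
i=4,j=2: 4>2, res = 19+2 = 21
i=4,j=3: 4>3, res = 21+1 = 22
i=5,j=1: 5>1, res = 22+4 = 26
i=5,j=2: 5>2, res = 26+3 = 29
i=5,j=3: 5>3, res = 29+2 = 31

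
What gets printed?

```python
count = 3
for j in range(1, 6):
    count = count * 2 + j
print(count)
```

j=1: count = 3*2+1 = 7
j=2: count = 7*2+2 = 16
j=3: count = 16*2+3 = 35
j=4: count = 35*2+4 = 74
j=5: count = 74*2+5 = 153

153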